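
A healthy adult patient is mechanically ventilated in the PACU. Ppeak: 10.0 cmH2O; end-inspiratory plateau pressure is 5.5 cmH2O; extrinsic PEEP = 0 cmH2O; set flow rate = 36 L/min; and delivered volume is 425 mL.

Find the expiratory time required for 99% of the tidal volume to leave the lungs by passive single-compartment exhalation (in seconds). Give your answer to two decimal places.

Flow: 36 L/min ÷ 60 = 0.6 L/s.
R = (PIP − Pplat)/V̇ = (10.0 − 5.5) / 0.6 = 4.5/0.6 = 7.5 cmH2O·s/L.
C = Vt/(Pplat − PEEP) = 425.0 / (5.5 − 0) = 425.0/5.5 = 77.273 mL/cmH2O.
τ = R × C = 7.5 × 0.07727 L/cmH2O = 0.5795 s.
t = −τ·ln(1 − 0.99) = −0.5795·ln(0.01) = 2.669 s.

2.67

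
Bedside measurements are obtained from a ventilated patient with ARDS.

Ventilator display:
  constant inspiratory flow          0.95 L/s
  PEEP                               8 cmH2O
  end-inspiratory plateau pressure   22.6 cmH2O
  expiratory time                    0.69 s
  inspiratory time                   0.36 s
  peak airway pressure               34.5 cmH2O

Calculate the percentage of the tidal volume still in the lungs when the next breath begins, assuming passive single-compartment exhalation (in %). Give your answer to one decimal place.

Vt = flow × Ti = 0.95 L/s × 0.36 s × 1000 mL/L = 342.0 mL.
R = (PIP − Pplat)/V̇ = (34.5 − 22.6) / 0.95 = 11.9/0.95 = 12.526 cmH2O·s/L.
C = Vt/(Pplat − PEEP) = 342.0 / (22.6 − 8) = 342.0/14.6 = 23.425 mL/cmH2O.
τ = R × C = 12.526 × 0.02343 L/cmH2O = 0.2935 s.
Fraction remaining at end-expiration = e^(−Te/τ) = e^(−0.69/0.2935) = 0.09528 → 9.528%.

9.5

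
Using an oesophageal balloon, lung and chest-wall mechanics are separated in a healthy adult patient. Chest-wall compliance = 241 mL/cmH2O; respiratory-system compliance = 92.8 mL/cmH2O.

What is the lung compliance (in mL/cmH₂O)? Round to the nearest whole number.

1/CL = 1/Crs − 1/Ccw.
1/CL = 1/92.8 − 1/241 = 0.006626.
CL = 150.92 mL/cmH2O.

151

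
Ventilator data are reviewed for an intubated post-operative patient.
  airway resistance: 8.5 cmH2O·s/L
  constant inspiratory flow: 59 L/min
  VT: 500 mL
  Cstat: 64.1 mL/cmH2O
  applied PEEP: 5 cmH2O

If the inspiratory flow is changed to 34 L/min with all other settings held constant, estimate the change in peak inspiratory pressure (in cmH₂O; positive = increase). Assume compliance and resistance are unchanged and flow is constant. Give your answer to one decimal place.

-3.5

Flow: 59 L/min ÷ 60 = 0.9833 L/s.
New flow: 34 L/min ÷ 60 = 0.5667 L/s.
PIP = Vt/C + R·V̇ + PEEP (constant-flow equation of motion).
Only the resistive term changes: ΔPIP = R × ΔV̇ = 8.5 × (0.5667 − 0.9833) = 8.5 × -0.4166 = -3.541 cmH2O.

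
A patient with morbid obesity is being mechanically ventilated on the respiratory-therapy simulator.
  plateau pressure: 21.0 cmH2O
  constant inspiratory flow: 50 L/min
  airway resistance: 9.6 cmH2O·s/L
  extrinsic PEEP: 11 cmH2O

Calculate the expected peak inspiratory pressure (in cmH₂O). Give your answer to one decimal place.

29.0

Flow: 50 L/min ÷ 60 = 0.8333 L/s.
PIP = Pplat + Raw × flow = 21.0 + 9.6 × 0.8333 = 21.0 + 8.0 = 29.0 cmH2O.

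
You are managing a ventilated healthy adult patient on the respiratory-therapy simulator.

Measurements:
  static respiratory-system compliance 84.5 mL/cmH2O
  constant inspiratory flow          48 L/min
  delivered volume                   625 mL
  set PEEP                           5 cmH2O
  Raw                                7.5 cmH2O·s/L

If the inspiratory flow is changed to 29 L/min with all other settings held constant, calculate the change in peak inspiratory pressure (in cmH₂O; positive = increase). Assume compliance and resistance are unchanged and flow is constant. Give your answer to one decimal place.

Flow: 48 L/min ÷ 60 = 0.8 L/s.
New flow: 29 L/min ÷ 60 = 0.4833 L/s.
PIP = Vt/C + R·V̇ + PEEP (constant-flow equation of motion).
Only the resistive term changes: ΔPIP = R × ΔV̇ = 7.5 × (0.4833 − 0.8) = 7.5 × -0.3167 = -2.375 cmH2O.

-2.4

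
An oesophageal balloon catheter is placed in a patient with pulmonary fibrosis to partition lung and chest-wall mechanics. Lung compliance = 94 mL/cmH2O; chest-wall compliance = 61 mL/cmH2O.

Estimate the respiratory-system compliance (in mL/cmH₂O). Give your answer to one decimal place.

Lung and chest wall are elastances in series: 1/Crs = 1/CL + 1/Ccw.
1/Crs = 1/94 + 1/61 = 0.02703.
Crs = 36.996 mL/cmH2O.

37.0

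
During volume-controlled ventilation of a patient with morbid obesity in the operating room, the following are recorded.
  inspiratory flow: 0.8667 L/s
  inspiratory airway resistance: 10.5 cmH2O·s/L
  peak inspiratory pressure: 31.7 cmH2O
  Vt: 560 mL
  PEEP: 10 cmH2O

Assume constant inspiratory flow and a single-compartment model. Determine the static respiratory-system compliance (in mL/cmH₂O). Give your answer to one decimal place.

Equation of motion (constant flow): PIP = Vt/C + R·V̇ + PEEP.
Vt/C = PIP − R·V̇ − PEEP = 31.7 − 10.5×0.8667 − 10 = 31.7 − 9.1 − 10 = 12.6 cmH2O.
C = Vt / 12.6 = 560 / 12.6 = 44.444 mL/cmH2O.

44.4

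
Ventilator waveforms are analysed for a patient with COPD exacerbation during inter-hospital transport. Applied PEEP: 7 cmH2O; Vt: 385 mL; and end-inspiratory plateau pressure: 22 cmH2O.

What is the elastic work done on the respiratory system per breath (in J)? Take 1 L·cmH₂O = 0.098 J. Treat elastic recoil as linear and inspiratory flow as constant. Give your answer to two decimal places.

0.28

Elastic work ≈ ½ × (Pplat − PEEP) × Vt = 0.5 × (22 − 7) × 0.385 L = 0.5 × 15.0 × 0.385 = 2.888 L·cmH2O.
× 0.098 J/(L·cmH2O) → 0.283 J.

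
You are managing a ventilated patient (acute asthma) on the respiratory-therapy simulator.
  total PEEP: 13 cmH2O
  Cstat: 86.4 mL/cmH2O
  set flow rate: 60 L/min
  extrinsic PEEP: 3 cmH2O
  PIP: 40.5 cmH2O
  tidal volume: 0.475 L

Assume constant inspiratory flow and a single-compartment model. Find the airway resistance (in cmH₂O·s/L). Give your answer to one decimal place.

Flow: 60 L/min ÷ 60 = 1 L/s.
Total PEEP = 13 cmH2O (set 3 + intrinsic 10); this is the baseline alveolar pressure.
Equation of motion (constant flow): PIP = Vt/C + R·V̇ + PEEP.
R·V̇ = PIP − Vt/C − PEEP = 40.5 − 475/86.4 − 13 = 40.5 − 5.498 − 13 = 22.002 cmH2O.
R = 22.002 / 1 = 22.002 cmH2O·s/L.

22.0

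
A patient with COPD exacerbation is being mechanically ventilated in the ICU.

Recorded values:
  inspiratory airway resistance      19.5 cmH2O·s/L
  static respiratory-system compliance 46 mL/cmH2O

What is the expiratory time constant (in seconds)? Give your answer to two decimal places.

0.90

τ = R × C = 19.5 × 46 mL/cmH2O = 19.5 × 0.046 L/cmH2O = 0.897 s.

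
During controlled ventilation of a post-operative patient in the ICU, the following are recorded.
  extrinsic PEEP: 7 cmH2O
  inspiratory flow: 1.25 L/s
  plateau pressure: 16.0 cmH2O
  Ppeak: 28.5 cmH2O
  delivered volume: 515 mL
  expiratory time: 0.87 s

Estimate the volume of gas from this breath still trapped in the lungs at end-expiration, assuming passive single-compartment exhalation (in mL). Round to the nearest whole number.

R = (PIP − Pplat)/V̇ = (28.5 − 16.0) / 1.25 = 12.5/1.25 = 10.0 cmH2O·s/L.
C = Vt/(Pplat − PEEP) = 515.0 / (16.0 − 7) = 515.0/9.0 = 57.222 mL/cmH2O.
τ = R × C = 10.0 × 0.05722 L/cmH2O = 0.5722 s.
Fraction remaining = e^(−Te/τ) = e^(−0.87/0.5722) = 0.2186.
Trapped volume = 515.0 × 0.2186 = 112.58 mL.

113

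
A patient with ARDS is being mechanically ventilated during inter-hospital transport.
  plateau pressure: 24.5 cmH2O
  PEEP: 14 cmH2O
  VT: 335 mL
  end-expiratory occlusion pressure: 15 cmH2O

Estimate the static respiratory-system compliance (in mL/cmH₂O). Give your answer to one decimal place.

End-expiratory occlusion gives total PEEP = 15 cmH2O (intrinsic PEEP = 15 − 14 = 1). Use total PEEP for the elastic gradient.
Cstat = Vt / (Pplat − PEEPtotal) = 335 / (24.5 − 15) = 335 / 9.5 = 35.263 mL/cmH2O.

35.3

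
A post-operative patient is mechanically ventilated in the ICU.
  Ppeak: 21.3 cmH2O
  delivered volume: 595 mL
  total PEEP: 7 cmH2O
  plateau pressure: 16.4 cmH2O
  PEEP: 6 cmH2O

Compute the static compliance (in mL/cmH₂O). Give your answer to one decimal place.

End-expiratory occlusion gives total PEEP = 7 cmH2O (intrinsic PEEP = 7 − 6 = 1). Use total PEEP for the elastic gradient.
Cstat = Vt / (Pplat − PEEPtotal) = 595 / (16.4 − 7) = 595 / 9.4 = 63.298 mL/cmH2O.

63.3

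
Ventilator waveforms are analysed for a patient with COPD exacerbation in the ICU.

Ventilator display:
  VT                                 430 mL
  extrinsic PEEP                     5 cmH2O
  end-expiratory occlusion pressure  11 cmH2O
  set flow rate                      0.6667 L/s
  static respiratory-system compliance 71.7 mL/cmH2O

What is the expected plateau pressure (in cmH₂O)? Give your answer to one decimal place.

End-expiratory occlusion gives total PEEP = 11 cmH2O (intrinsic PEEP = 11 − 5 = 6). Use total PEEP for the elastic gradient.
Pplat = PEEPtotal + Vt / Cstat = 11 + 430 / 71.7 = 11 + 5.997 = 16.997 cmH2O.

17.0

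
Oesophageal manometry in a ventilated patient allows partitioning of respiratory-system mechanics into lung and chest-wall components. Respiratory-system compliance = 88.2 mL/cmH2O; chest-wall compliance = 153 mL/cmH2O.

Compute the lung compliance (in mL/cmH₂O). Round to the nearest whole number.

1/CL = 1/Crs − 1/Ccw.
1/CL = 1/88.2 − 1/153 = 0.004802.
CL = 208.25 mL/cmH2O.

208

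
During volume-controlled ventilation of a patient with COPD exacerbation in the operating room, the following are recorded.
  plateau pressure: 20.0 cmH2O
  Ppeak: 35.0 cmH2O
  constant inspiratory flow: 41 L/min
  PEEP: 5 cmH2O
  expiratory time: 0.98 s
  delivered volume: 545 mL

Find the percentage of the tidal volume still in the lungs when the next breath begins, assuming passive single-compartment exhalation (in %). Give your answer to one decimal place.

Flow: 41 L/min ÷ 60 = 0.6833 L/s.
R = (PIP − Pplat)/V̇ = (35.0 − 20.0) / 0.6833 = 15.0/0.6833 = 21.952 cmH2O·s/L.
C = Vt/(Pplat − PEEP) = 545.0 / (20.0 − 5) = 545.0/15.0 = 36.333 mL/cmH2O.
τ = R × C = 21.952 × 0.03633 L/cmH2O = 0.7975 s.
Fraction remaining at end-expiration = e^(−Te/τ) = e^(−0.98/0.7975) = 0.2926 → 29.26%.

29.3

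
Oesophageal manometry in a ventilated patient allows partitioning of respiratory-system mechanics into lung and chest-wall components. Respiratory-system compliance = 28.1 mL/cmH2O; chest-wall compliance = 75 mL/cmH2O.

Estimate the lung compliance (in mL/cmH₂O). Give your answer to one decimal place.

44.9

1/CL = 1/Crs − 1/Ccw.
1/CL = 1/28.1 − 1/75 = 0.02225.
CL = 44.944 mL/cmH2O.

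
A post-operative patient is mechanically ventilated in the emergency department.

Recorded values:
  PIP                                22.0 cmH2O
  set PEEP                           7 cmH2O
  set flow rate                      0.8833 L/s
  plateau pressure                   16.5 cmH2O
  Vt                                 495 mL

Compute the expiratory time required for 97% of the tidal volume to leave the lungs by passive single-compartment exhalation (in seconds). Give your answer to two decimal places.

1.14

R = (PIP − Pplat)/V̇ = (22.0 − 16.5) / 0.8833 = 5.5/0.8833 = 6.227 cmH2O·s/L.
C = Vt/(Pplat − PEEP) = 495.0 / (16.5 − 7) = 495.0/9.5 = 52.105 mL/cmH2O.
τ = R × C = 6.227 × 0.05211 L/cmH2O = 0.3245 s.
t = −τ·ln(1 − 0.97) = −0.3245·ln(0.03) = 1.138 s.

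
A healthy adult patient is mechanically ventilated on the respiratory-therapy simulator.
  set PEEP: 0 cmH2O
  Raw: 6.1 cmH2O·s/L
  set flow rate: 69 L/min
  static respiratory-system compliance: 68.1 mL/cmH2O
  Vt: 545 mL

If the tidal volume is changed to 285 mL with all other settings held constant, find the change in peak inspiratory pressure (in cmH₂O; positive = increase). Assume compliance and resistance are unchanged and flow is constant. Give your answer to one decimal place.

-3.8

PIP = Vt/C + R·V̇ + PEEP (constant-flow equation of motion).
Only the elastic term changes: ΔPIP = ΔVt / C = (285 − 545) / 68.1 = -3.818 cmH2O.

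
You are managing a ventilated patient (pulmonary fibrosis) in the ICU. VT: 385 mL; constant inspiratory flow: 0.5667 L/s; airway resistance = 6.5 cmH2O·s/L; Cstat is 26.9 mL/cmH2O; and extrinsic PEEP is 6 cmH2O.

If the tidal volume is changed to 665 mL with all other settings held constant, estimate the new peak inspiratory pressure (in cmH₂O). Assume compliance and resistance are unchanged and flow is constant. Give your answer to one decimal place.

PIP = Vt/C + R·V̇ + PEEP (constant-flow equation of motion).
Only the elastic term changes: ΔPIP = ΔVt / C = (665 − 385) / 26.9 = 10.409 cmH2O.
Original PIP = 385/26.9 + 6.5×0.5667 + 6 = 23.996 cmH2O; new PIP = 23.996 + (10.409) = 34.405 cmH2O.

34.4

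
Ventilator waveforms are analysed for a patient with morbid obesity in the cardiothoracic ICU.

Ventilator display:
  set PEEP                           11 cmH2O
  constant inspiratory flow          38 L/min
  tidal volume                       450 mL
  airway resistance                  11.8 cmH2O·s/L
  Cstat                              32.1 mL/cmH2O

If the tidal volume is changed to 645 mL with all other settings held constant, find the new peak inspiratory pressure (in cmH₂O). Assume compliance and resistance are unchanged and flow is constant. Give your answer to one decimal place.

38.6

Flow: 38 L/min ÷ 60 = 0.6333 L/s.
PIP = Vt/C + R·V̇ + PEEP (constant-flow equation of motion).
Only the elastic term changes: ΔPIP = ΔVt / C = (645 − 450) / 32.1 = 6.075 cmH2O.
Original PIP = 450/32.1 + 11.8×0.6333 + 11 = 32.492 cmH2O; new PIP = 32.492 + (6.075) = 38.567 cmH2O.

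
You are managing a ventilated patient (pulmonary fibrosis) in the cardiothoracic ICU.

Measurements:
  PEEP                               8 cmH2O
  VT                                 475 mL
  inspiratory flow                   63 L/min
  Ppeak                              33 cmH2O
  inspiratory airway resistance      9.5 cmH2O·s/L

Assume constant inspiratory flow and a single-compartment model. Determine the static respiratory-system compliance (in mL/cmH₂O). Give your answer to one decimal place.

31.6

Flow: 63 L/min ÷ 60 = 1.05 L/s.
Equation of motion (constant flow): PIP = Vt/C + R·V̇ + PEEP.
Vt/C = PIP − R·V̇ − PEEP = 33 − 9.5×1.05 − 8 = 33 − 9.975 − 8 = 15.025 cmH2O.
C = Vt / 15.025 = 475 / 15.025 = 31.614 mL/cmH2O.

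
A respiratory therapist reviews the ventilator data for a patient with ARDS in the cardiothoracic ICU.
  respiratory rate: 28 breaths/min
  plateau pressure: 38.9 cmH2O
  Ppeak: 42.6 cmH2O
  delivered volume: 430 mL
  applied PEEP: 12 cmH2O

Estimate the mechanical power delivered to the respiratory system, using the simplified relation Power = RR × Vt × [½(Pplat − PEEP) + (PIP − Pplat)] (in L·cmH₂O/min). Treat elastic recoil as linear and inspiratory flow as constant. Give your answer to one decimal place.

Per-breath work = Vt × [½(Pplat−PEEP) + (PIP−Pplat)] = 0.430 × [0.5×26.9 + 3.7] = 0.430 × 17.15 = 7.375 L·cmH2O.
Power = 28 × 7.375 = 206.5 L·cmH2O/min.

206.5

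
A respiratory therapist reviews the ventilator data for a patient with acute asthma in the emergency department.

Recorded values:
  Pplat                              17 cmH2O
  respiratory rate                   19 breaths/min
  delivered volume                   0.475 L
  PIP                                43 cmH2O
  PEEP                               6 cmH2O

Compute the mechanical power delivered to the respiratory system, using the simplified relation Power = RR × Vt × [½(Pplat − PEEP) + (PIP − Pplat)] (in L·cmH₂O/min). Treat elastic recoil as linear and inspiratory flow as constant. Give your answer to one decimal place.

Per-breath work = Vt × [½(Pplat−PEEP) + (PIP−Pplat)] = 0.475 × [0.5×11.0 + 26.0] = 0.475 × 31.5 = 14.963 L·cmH2O.
Power = 19 × 14.963 = 284.3 L·cmH2O/min.

284.3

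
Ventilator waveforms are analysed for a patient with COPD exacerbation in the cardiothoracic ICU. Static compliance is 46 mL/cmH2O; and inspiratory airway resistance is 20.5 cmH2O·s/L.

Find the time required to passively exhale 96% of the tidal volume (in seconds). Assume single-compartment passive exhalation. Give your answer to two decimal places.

τ = R × C = 20.5 × 46 mL/cmH2O = 20.5 × 0.046 L/cmH2O = 0.943 s.
Exhaled fraction f = 1 − e^(−t/τ) → t = −τ·ln(1 − f) = −0.943·ln(0.04) = 3.035 s.

3.04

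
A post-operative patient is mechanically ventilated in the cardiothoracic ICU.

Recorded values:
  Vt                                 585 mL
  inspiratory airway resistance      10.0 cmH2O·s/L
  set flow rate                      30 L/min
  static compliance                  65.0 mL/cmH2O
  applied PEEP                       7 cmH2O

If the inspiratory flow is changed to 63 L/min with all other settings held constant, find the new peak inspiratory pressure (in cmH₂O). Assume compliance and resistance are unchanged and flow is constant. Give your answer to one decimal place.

26.5

Flow: 30 L/min ÷ 60 = 0.5 L/s.
New flow: 63 L/min ÷ 60 = 1.05 L/s.
PIP = Vt/C + R·V̇ + PEEP (constant-flow equation of motion).
Only the resistive term changes: ΔPIP = R × ΔV̇ = 10.0 × (1.05 − 0.5) = 10.0 × 0.55 = 5.5 cmH2O.
Original PIP = 585/65.0 + 10.0×0.5 + 7 = 21.0 cmH2O; new PIP = 21.0 + (5.5) = 26.5 cmH2O.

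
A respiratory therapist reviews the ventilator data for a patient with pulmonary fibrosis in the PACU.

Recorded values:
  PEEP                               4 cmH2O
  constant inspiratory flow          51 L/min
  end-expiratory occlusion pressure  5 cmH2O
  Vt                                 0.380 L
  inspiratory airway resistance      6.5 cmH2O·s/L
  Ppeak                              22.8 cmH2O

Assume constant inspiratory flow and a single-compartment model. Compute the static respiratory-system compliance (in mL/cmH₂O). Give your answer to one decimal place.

31.0

Flow: 51 L/min ÷ 60 = 0.85 L/s.
Total PEEP = 5 cmH2O (set 4 + intrinsic 1); this is the baseline alveolar pressure.
Equation of motion (constant flow): PIP = Vt/C + R·V̇ + PEEP.
Vt/C = PIP − R·V̇ − PEEP = 22.8 − 6.5×0.85 − 5 = 22.8 − 5.525 − 5 = 12.275 cmH2O.
C = Vt / 12.275 = 380 / 12.275 = 30.957 mL/cmH2O.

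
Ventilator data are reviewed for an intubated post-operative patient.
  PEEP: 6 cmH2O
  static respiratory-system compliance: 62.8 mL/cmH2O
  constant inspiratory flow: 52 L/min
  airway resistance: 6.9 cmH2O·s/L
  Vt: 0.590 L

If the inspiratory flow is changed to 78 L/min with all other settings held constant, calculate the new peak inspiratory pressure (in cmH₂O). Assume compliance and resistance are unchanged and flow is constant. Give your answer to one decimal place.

Flow: 52 L/min ÷ 60 = 0.8667 L/s.
New flow: 78 L/min ÷ 60 = 1.3 L/s.
PIP = Vt/C + R·V̇ + PEEP (constant-flow equation of motion).
Only the resistive term changes: ΔPIP = R × ΔV̇ = 6.9 × (1.3 − 0.8667) = 6.9 × 0.4333 = 2.99 cmH2O.
Original PIP = 590/62.8 + 6.9×0.8667 + 6 = 21.375 cmH2O; new PIP = 21.375 + (2.99) = 24.365 cmH2O.

24.4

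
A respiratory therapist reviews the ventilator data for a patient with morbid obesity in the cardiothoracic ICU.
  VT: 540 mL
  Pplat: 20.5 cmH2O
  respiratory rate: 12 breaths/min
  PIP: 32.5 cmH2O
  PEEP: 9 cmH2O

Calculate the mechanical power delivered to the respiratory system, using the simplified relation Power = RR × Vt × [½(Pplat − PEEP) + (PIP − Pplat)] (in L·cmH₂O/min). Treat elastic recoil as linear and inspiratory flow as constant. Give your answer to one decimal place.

115.0

Per-breath work = Vt × [½(Pplat−PEEP) + (PIP−Pplat)] = 0.540 × [0.5×11.5 + 12.0] = 0.540 × 17.75 = 9.585 L·cmH2O.
Power = 12 × 9.585 = 115.02 L·cmH2O/min.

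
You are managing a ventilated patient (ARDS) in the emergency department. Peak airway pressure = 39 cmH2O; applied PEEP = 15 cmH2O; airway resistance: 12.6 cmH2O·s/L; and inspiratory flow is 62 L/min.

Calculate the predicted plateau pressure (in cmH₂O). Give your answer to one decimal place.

26.0

Flow: 62 L/min ÷ 60 = 1.0333 L/s.
Pplat = PIP − Raw × flow = 39 − 12.6 × 1.0333 = 39 − 13.02 = 25.98 cmH2O.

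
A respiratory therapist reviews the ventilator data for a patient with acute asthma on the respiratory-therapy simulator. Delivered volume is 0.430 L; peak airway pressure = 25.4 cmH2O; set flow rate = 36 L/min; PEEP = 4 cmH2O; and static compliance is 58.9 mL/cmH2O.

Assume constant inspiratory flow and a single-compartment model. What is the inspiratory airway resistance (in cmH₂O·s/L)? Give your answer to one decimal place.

23.5

Flow: 36 L/min ÷ 60 = 0.6 L/s.
Equation of motion (constant flow): PIP = Vt/C + R·V̇ + PEEP.
R·V̇ = PIP − Vt/C − PEEP = 25.4 − 430/58.9 − 4 = 25.4 − 7.301 − 4 = 14.099 cmH2O.
R = 14.099 / 0.6 = 23.498 cmH2O·s/L.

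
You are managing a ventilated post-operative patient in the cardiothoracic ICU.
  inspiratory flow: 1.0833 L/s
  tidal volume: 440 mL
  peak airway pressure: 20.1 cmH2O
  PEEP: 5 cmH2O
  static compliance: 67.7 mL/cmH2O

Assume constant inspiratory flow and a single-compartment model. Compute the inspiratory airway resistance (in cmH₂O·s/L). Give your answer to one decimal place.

7.9

Equation of motion (constant flow): PIP = Vt/C + R·V̇ + PEEP.
R·V̇ = PIP − Vt/C − PEEP = 20.1 − 440/67.7 − 5 = 20.1 − 6.499 − 5 = 8.601 cmH2O.
R = 8.601 / 1.0833 = 7.94 cmH2O·s/L.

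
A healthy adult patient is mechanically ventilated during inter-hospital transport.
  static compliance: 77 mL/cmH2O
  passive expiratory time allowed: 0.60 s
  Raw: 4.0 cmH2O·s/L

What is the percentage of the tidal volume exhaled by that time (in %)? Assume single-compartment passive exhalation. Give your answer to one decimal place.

85.7

τ = R × C = 4.0 × 77 mL/cmH2O = 4.0 × 0.077 L/cmH2O = 0.308 s.
Passive exhalation: V(t)/V₀ = e^(−t/τ) = e^(−0.60/0.308) = 0.1426.
Fraction exhaled = 1 − 0.1426 = 0.8574 → 85.74%.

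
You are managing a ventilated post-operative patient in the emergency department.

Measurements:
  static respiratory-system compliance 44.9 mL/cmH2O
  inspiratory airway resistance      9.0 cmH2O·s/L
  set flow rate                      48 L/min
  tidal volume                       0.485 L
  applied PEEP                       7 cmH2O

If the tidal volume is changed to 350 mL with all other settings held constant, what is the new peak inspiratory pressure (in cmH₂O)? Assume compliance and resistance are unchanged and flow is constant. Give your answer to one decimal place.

Flow: 48 L/min ÷ 60 = 0.8 L/s.
PIP = Vt/C + R·V̇ + PEEP (constant-flow equation of motion).
Only the elastic term changes: ΔPIP = ΔVt / C = (350 − 485) / 44.9 = -3.007 cmH2O.
Original PIP = 485/44.9 + 9.0×0.8 + 7 = 25.002 cmH2O; new PIP = 25.002 + (-3.007) = 21.995 cmH2O.

22.0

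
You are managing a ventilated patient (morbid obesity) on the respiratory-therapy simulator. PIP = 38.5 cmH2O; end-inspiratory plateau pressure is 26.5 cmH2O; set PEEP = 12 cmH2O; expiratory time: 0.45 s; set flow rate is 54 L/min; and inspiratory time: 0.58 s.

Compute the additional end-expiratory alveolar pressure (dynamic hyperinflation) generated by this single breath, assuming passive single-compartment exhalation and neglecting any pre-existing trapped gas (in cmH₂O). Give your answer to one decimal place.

Flow: 54 L/min ÷ 60 = 0.9 L/s.
Vt = flow × Ti = 0.9 L/s × 0.58 s × 1000 mL/L = 522.0 mL.
R = (PIP − Pplat)/V̇ = (38.5 − 26.5) / 0.9 = 12.0/0.9 = 13.333 cmH2O·s/L.
C = Vt/(Pplat − PEEP) = 522.0 / (26.5 − 12) = 522.0/14.5 = 36.0 mL/cmH2O.
τ = R × C = 13.333 × 0.036 L/cmH2O = 0.48 s.
Fraction remaining = e^(−Te/τ) = e^(−0.45/0.48) = 0.3916; trapped volume = 522.0 × 0.3916 = 204.42 mL.
Additional alveolar pressure from trapping ≈ V_trapped / C = 204.42 / 36.0 = 5.678 cmH2O.

5.7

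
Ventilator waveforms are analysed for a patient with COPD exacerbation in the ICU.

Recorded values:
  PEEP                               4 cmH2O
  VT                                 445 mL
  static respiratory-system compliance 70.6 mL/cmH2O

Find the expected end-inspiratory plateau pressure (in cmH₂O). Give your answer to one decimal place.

Pplat = PEEP + Vt / Cstat = 4 + 445 / 70.6 = 4 + 6.303 = 10.303 cmH2O.

10.3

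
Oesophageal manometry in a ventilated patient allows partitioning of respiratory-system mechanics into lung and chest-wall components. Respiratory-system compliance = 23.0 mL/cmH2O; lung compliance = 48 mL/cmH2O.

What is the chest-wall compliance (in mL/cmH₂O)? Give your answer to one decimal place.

44.2

1/Ccw = 1/Crs − 1/CL.
1/Ccw = 1/23.0 − 1/48 = 0.02264.
Ccw = 44.17 mL/cmH2O.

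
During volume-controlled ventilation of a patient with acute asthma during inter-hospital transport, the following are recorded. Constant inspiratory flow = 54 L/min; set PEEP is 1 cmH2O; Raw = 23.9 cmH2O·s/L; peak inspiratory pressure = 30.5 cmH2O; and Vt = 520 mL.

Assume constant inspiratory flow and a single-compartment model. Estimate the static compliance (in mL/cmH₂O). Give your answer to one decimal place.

65.1

Flow: 54 L/min ÷ 60 = 0.9 L/s.
Equation of motion (constant flow): PIP = Vt/C + R·V̇ + PEEP.
Vt/C = PIP − R·V̇ − PEEP = 30.5 − 23.9×0.9 − 1 = 30.5 − 21.51 − 1 = 7.99 cmH2O.
C = Vt / 7.99 = 520 / 7.99 = 65.081 mL/cmH2O.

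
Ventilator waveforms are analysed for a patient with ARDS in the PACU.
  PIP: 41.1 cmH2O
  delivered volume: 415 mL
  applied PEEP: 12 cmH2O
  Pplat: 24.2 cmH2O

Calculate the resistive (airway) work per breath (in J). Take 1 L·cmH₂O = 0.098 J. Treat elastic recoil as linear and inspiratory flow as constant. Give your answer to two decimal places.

0.69

With constant inspiratory flow the resistive pressure is constant at PIP − Pplat = 41.1 − 24.2 = 16.9 cmH2O, so resistive work = 16.9 × 0.415 = 7.014 L·cmH2O.
× 0.098 J/(L·cmH2O) → 0.6874 J.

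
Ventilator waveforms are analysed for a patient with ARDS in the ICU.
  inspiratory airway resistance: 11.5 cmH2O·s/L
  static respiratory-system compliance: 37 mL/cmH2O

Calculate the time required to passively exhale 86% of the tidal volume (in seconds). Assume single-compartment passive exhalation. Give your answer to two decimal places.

τ = R × C = 11.5 × 37 mL/cmH2O = 11.5 × 0.037 L/cmH2O = 0.4255 s.
Exhaled fraction f = 1 − e^(−t/τ) → t = −τ·ln(1 − f) = −0.4255·ln(0.14) = 0.8366 s.

0.84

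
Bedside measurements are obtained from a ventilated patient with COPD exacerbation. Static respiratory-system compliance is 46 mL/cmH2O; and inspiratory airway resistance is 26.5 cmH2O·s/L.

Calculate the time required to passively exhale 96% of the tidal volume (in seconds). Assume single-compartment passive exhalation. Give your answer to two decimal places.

3.92

τ = R × C = 26.5 × 46 mL/cmH2O = 26.5 × 0.046 L/cmH2O = 1.219 s.
Exhaled fraction f = 1 − e^(−t/τ) → t = −τ·ln(1 − f) = −1.219·ln(0.04) = 3.924 s.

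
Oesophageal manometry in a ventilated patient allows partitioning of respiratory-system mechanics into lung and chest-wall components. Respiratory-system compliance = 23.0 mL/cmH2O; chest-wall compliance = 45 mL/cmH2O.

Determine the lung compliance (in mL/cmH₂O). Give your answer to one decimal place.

47.0

1/CL = 1/Crs − 1/Ccw.
1/CL = 1/23.0 − 1/45 = 0.02126.
CL = 47.037 mL/cmH2O.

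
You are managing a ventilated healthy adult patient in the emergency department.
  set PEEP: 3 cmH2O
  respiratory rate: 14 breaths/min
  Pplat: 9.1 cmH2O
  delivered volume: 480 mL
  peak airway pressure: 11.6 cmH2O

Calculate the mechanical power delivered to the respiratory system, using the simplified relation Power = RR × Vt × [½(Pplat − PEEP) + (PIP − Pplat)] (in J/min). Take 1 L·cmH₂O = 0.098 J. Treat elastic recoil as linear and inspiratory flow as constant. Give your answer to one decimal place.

Per-breath work = Vt × [½(Pplat−PEEP) + (PIP−Pplat)] = 0.480 × [0.5×6.1 + 2.5] = 0.480 × 5.55 = 2.664 L·cmH2O.
Power = 14 × 2.664 = 37.296 L·cmH2O/min.
× 0.098 J/(L·cmH2O) → 3.655 J/min.

3.7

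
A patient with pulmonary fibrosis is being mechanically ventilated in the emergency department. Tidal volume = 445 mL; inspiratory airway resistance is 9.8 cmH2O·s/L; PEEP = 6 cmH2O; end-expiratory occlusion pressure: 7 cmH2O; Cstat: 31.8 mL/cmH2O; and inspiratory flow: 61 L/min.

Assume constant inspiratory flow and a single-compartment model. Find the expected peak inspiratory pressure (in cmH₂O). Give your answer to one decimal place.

31.0

Flow: 61 L/min ÷ 60 = 1.0167 L/s.
Total PEEP = 7 cmH2O (set 6 + intrinsic 1); this is the baseline alveolar pressure.
Equation of motion (constant flow): PIP = Vt/C + R·V̇ + PEEP.
PIP = 445/31.8 + 9.8×1.0167 + 7 = 13.994 + 9.964 + 7 = 30.958 cmH2O.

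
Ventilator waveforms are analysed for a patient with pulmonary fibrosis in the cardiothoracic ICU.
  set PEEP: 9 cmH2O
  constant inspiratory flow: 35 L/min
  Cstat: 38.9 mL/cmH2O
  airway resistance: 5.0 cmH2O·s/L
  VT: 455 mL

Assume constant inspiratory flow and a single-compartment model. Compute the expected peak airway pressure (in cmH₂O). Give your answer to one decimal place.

Flow: 35 L/min ÷ 60 = 0.5833 L/s.
Equation of motion (constant flow): PIP = Vt/C + R·V̇ + PEEP.
PIP = 455/38.9 + 5.0×0.5833 + 9 = 11.697 + 2.917 + 9 = 23.614 cmH2O.

23.6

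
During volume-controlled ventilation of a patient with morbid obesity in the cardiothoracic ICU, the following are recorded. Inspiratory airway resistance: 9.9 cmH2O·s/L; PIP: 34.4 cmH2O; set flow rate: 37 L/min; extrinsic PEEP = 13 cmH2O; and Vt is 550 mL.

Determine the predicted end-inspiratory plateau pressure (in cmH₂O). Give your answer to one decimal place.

Flow: 37 L/min ÷ 60 = 0.6167 L/s.
Pplat = PIP − Raw × flow = 34.4 − 9.9 × 0.6167 = 34.4 − 6.105 = 28.295 cmH2O.

28.3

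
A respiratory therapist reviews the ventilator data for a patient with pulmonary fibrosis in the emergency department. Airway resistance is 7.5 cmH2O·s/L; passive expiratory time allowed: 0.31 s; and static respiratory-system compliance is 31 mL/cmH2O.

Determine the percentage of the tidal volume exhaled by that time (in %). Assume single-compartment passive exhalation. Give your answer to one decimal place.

73.6

τ = R × C = 7.5 × 31 mL/cmH2O = 7.5 × 0.031 L/cmH2O = 0.2325 s.
Passive exhalation: V(t)/V₀ = e^(−t/τ) = e^(−0.31/0.2325) = 0.2636.
Fraction exhaled = 1 − 0.2636 = 0.7364 → 73.64%.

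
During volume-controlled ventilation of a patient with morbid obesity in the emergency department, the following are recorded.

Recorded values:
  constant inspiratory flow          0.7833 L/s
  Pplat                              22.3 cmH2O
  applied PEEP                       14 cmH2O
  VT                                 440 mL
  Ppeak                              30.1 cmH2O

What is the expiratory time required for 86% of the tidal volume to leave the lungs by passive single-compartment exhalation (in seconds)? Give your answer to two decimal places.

R = (PIP − Pplat)/V̇ = (30.1 − 22.3) / 0.7833 = 7.8/0.7833 = 9.958 cmH2O·s/L.
C = Vt/(Pplat − PEEP) = 440.0 / (22.3 − 14) = 440.0/8.3 = 53.012 mL/cmH2O.
τ = R × C = 9.958 × 0.05301 L/cmH2O = 0.5279 s.
t = −τ·ln(1 − 0.86) = −0.5279·ln(0.14) = 1.038 s.

1.04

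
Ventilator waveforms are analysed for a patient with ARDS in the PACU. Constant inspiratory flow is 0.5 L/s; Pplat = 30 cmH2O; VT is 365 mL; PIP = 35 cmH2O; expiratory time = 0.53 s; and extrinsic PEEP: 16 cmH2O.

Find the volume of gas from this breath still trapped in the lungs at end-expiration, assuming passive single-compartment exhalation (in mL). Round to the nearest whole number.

48

R = (PIP − Pplat)/V̇ = (35 − 30) / 0.5 = 5.0/0.5 = 10.0 cmH2O·s/L.
C = Vt/(Pplat − PEEP) = 365.0 / (30 − 16) = 365.0/14.0 = 26.071 mL/cmH2O.
τ = R × C = 10.0 × 0.02607 L/cmH2O = 0.2607 s.
Fraction remaining = e^(−Te/τ) = e^(−0.53/0.2607) = 0.1309.
Trapped volume = 365.0 × 0.1309 = 47.779 mL.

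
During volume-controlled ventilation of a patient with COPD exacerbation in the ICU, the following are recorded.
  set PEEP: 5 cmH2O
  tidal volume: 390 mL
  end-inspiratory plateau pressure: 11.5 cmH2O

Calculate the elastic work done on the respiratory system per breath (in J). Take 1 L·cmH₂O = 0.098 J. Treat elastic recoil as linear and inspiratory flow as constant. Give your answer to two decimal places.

Elastic work ≈ ½ × (Pplat − PEEP) × Vt = 0.5 × (11.5 − 5) × 0.390 L = 0.5 × 6.5 × 0.390 = 1.268 L·cmH2O.
× 0.098 J/(L·cmH2O) → 0.1243 J.

0.12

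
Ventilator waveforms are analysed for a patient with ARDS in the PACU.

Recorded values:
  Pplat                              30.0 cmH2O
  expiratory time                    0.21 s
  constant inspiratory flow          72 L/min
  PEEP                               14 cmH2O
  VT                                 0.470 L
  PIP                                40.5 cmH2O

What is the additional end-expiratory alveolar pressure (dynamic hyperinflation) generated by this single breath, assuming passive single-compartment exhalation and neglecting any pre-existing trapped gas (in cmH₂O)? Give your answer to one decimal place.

Flow: 72 L/min ÷ 60 = 1.2 L/s.
R = (PIP − Pplat)/V̇ = (40.5 − 30.0) / 1.2 = 10.5/1.2 = 8.75 cmH2O·s/L.
C = Vt/(Pplat − PEEP) = 470.0 / (30.0 − 14) = 470.0/16.0 = 29.375 mL/cmH2O.
τ = R × C = 8.75 × 0.02938 L/cmH2O = 0.2571 s.
Fraction remaining = e^(−Te/τ) = e^(−0.21/0.2571) = 0.4418; trapped volume = 470.0 × 0.4418 = 207.65 mL.
Additional alveolar pressure from trapping ≈ V_trapped / C = 207.65 / 29.375 = 7.069 cmH2O.

7.1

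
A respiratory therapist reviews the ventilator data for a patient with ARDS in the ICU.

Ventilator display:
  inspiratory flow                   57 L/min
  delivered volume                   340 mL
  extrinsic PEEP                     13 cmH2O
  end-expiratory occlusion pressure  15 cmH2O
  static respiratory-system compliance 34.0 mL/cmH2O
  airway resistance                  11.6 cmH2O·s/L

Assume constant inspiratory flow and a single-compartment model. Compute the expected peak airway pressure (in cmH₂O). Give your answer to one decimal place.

36.0

Flow: 57 L/min ÷ 60 = 0.95 L/s.
Total PEEP = 15 cmH2O (set 13 + intrinsic 2); this is the baseline alveolar pressure.
Equation of motion (constant flow): PIP = Vt/C + R·V̇ + PEEP.
PIP = 340/34.0 + 11.6×0.95 + 15 = 10.0 + 11.02 + 15 = 36.02 cmH2O.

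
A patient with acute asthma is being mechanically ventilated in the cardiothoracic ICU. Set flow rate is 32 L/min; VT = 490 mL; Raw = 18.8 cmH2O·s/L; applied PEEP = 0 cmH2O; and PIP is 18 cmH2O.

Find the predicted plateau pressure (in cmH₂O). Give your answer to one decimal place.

Flow: 32 L/min ÷ 60 = 0.5333 L/s.
Pplat = PIP − Raw × flow = 18 − 18.8 × 0.5333 = 18 − 10.026 = 7.974 cmH2O.

8.0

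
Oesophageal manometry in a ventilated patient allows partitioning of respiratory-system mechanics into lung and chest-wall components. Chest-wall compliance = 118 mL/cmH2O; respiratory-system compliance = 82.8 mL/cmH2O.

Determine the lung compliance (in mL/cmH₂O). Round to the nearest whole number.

278

1/CL = 1/Crs − 1/Ccw.
1/CL = 1/82.8 − 1/118 = 0.003603.
CL = 277.55 mL/cmH2O.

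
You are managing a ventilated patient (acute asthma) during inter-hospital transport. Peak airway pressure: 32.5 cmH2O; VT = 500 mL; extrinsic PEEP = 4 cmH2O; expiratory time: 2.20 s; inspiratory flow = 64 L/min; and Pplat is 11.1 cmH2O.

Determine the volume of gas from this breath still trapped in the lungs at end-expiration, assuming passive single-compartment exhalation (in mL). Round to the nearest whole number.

Flow: 64 L/min ÷ 60 = 1.0667 L/s.
R = (PIP − Pplat)/V̇ = (32.5 − 11.1) / 1.0667 = 21.4/1.0667 = 20.062 cmH2O·s/L.
C = Vt/(Pplat − PEEP) = 500.0 / (11.1 − 4) = 500.0/7.1 = 70.423 mL/cmH2O.
τ = R × C = 20.062 × 0.07042 L/cmH2O = 1.413 s.
Fraction remaining = e^(−Te/τ) = e^(−2.20/1.413) = 0.2108.
Trapped volume = 500.0 × 0.2108 = 105.4 mL.

105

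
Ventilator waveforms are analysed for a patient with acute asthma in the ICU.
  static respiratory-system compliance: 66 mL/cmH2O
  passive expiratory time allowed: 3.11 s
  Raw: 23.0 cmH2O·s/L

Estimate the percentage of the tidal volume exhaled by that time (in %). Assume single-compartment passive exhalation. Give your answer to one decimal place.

τ = R × C = 23.0 × 66 mL/cmH2O = 23.0 × 0.066 L/cmH2O = 1.518 s.
Passive exhalation: V(t)/V₀ = e^(−t/τ) = e^(−3.11/1.518) = 0.1289.
Fraction exhaled = 1 − 0.1289 = 0.8711 → 87.11%.

87.1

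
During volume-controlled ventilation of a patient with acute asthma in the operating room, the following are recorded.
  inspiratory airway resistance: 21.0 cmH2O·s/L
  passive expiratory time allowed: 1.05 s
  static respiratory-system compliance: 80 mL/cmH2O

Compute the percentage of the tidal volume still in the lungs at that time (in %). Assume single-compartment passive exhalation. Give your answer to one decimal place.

53.5

τ = R × C = 21.0 × 80 mL/cmH2O = 21.0 × 0.080 L/cmH2O = 1.68 s.
Passive exhalation: V(t)/V₀ = e^(−t/τ) = e^(−1.05/1.68) = 0.5353.
Fraction remaining = 0.5353 → 53.53%.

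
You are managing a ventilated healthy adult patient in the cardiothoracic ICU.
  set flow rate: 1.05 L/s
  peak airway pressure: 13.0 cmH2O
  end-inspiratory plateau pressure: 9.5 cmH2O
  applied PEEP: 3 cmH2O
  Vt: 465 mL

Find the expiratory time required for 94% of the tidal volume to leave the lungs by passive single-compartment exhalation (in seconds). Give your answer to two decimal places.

0.67

R = (PIP − Pplat)/V̇ = (13.0 − 9.5) / 1.05 = 3.5/1.05 = 3.333 cmH2O·s/L.
C = Vt/(Pplat − PEEP) = 465.0 / (9.5 − 3) = 465.0/6.5 = 71.538 mL/cmH2O.
τ = R × C = 3.333 × 0.07154 L/cmH2O = 0.2384 s.
t = −τ·ln(1 − 0.94) = −0.2384·ln(0.06) = 0.6707 s.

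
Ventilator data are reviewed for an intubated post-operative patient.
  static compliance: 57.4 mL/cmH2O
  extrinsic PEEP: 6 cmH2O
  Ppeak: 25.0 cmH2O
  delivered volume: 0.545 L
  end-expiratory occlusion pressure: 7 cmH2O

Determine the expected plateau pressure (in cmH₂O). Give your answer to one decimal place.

16.5

End-expiratory occlusion gives total PEEP = 7 cmH2O (intrinsic PEEP = 7 − 6 = 1). Use total PEEP for the elastic gradient.
Pplat = PEEPtotal + Vt / Cstat = 7 + 545 / 57.4 = 7 + 9.495 = 16.495 cmH2O.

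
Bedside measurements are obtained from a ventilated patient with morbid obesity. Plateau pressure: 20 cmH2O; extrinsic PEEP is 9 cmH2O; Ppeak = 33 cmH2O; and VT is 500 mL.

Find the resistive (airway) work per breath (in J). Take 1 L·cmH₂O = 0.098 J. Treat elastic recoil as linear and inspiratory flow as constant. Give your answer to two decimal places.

With constant inspiratory flow the resistive pressure is constant at PIP − Pplat = 33 − 20 = 13.0 cmH2O, so resistive work = 13.0 × 0.500 = 6.5 L·cmH2O.
× 0.098 J/(L·cmH2O) → 0.637 J.

0.64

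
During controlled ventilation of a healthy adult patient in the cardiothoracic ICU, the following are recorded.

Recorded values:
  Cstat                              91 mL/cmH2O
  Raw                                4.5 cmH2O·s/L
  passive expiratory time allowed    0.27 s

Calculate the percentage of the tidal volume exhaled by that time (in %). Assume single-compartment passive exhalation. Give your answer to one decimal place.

48.3

τ = R × C = 4.5 × 91 mL/cmH2O = 4.5 × 0.091 L/cmH2O = 0.4095 s.
Passive exhalation: V(t)/V₀ = e^(−t/τ) = e^(−0.27/0.4095) = 0.5172.
Fraction exhaled = 1 − 0.5172 = 0.4828 → 48.28%.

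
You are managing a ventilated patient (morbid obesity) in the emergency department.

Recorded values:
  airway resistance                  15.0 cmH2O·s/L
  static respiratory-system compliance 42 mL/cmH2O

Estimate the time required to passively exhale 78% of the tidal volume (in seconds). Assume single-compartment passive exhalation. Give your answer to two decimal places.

0.95

τ = R × C = 15.0 × 42 mL/cmH2O = 15.0 × 0.042 L/cmH2O = 0.63 s.
Exhaled fraction f = 1 − e^(−t/τ) → t = −τ·ln(1 − f) = −0.63·ln(0.22) = 0.9539 s.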